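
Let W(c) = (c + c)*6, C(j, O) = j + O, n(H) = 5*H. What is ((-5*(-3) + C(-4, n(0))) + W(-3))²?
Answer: 625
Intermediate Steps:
C(j, O) = O + j
W(c) = 12*c (W(c) = (2*c)*6 = 12*c)
((-5*(-3) + C(-4, n(0))) + W(-3))² = ((-5*(-3) + (5*0 - 4)) + 12*(-3))² = ((15 + (0 - 4)) - 36)² = ((15 - 4) - 36)² = (11 - 36)² = (-25)² = 625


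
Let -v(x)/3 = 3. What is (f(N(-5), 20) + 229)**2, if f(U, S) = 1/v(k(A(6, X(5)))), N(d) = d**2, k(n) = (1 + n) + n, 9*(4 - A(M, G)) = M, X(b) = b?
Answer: 4243600/81 ≈ 52390.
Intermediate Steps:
A(M, G) = 4 - M/9
k(n) = 1 + 2*n
v(x) = -9 (v(x) = -3*3 = -9)
f(U, S) = -1/9 (f(U, S) = 1/(-9) = -1/9)
(f(N(-5), 20) + 229)**2 = (-1/9 + 229)**2 = (2060/9)**2 = 4243600/81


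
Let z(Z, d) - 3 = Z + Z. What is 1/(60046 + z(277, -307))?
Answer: 1/60603 ≈ 1.6501e-5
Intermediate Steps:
z(Z, d) = 3 + 2*Z (z(Z, d) = 3 + (Z + Z) = 3 + 2*Z)
1/(60046 + z(277, -307)) = 1/(60046 + (3 + 2*277)) = 1/(60046 + (3 + 554)) = 1/(60046 + 557) = 1/60603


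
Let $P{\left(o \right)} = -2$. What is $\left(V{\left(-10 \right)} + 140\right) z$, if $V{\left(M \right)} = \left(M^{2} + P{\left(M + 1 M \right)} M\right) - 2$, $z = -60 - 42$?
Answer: $-26316$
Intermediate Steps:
$z = -102$
$V{\left(M \right)} = -2 + M^{2} - 2 M$ ($V{\left(M \right)} = \left(M^{2} - 2 M\right) - 2 = -2 + M^{2} - 2 M$)
$\left(V{\left(-10 \right)} + 140\right) z = \left(\left(-2 + \left(-10\right)^{2} - -20\right) + 140\right) \left(-102\right) = \left(\left(-2 + 100 + 20\right) + 140\right) \left(-102\right) = \left(118 + 140\right) \left(-102\right) = 258 \left(-102\right) = -26316$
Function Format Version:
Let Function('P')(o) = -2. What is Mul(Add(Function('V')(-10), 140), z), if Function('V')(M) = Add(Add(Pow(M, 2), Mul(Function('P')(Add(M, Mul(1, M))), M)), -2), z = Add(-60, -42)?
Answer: -26316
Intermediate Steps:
z = -102
Function('V')(M) = Add(-2, Pow(M, 2), Mul(-2, M)) (Function('V')(M) = Add(Add(Pow(M, 2), Mul(-2, M)), -2) = Add(-2, Pow(M, 2), Mul(-2, M)))
Mul(Add(Function('V')(-10), 140), z) = Mul(Add(Add(-2, Pow(-10, 2), Mul(-2, -10)), 140), -102) = Mul(Add(Add(-2, 100, 20), 140), -102) = Mul(Add(118, 140), -102) = Mul(258, -102) = -26316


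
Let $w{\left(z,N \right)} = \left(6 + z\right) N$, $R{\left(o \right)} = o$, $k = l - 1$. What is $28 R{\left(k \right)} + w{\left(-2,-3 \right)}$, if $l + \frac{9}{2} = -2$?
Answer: $-222$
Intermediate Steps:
$l = - \frac{13}{2}$ ($l = - \frac{9}{2} - 2 = - \frac{13}{2} \approx -6.5$)
$k = - \frac{15}{2}$ ($k = - \frac{13}{2} - 1 = - \frac{15}{2} \approx -7.5$)
$w{\left(z,N \right)} = N \left(6 + z\right)$
$28 R{\left(k \right)} + w{\left(-2,-3 \right)} = 28 \left(- \frac{15}{2}\right) - 3 \left(6 - 2\right) = -210 - 12 = -222$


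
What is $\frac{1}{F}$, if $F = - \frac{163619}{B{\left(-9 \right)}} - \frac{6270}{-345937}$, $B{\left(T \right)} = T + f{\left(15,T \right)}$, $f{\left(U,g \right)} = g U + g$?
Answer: $\frac{52928361}{56602825313} \approx 0.00093508$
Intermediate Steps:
$f{\left(U,g \right)} = g + U g$ ($f{\left(U,g \right)} = U g + g = g + U g$)
$B{\left(T \right)} = 17 T$ ($B{\left(T \right)} = T + T \left(1 + 15\right) = T + T 16 = T + 16 T = 17 T$)
$F = \frac{56602825313}{52928361}$ ($F = - \frac{163619}{17 \left(-9\right)} - \frac{6270}{-345937} = - \frac{163619}{-153} - - \frac{6270}{345937} = \left(-163619\right) \left(- \frac{1}{153}\right) + \frac{6270}{345937} = \frac{163619}{153} + \frac{6270}{345937} = \frac{56602825313}{52928361} \approx 1069.4$)
$\frac{1}{F} = \frac{1}{\frac{56602825313}{52928361}} = \frac{52928361}{56602825313}$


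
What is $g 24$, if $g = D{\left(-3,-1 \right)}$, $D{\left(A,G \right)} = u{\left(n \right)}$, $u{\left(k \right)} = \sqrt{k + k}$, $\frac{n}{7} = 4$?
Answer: $48 \sqrt{14} \approx 179.6$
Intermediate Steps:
$n = 28$ ($n = 7 \cdot 4 = 28$)
$u{\left(k \right)} = \sqrt{2} \sqrt{k}$ ($u{\left(k \right)} = \sqrt{2 k} = \sqrt{2} \sqrt{k}$)
$D{\left(A,G \right)} = 2 \sqrt{14}$ ($D{\left(A,G \right)} = \sqrt{2} \sqrt{28} = \sqrt{2} \cdot 2 \sqrt{7} = 2 \sqrt{14}$)
$g = 2 \sqrt{14} \approx 7.4833$
$g 24 = 2 \sqrt{14} \cdot 24 = 48 \sqrt{14}$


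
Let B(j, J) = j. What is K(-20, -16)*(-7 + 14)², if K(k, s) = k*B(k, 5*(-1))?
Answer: 19600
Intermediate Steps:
K(k, s) = k² (K(k, s) = k*k = k²)
K(-20, -16)*(-7 + 14)² = (-20)²*(-7 + 14)² = 400*7² = 400*49 = 19600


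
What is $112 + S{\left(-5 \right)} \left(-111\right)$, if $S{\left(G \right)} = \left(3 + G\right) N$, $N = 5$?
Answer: $1222$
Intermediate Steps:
$S{\left(G \right)} = 15 + 5 G$ ($S{\left(G \right)} = \left(3 + G\right) 5 = 15 + 5 G$)
$112 + S{\left(-5 \right)} \left(-111\right) = 112 + \left(15 + 5 \left(-5\right)\right) \left(-111\right) = 112 + \left(15 - 25\right) \left(-111\right) = 112 - -1110 = 112 + 1110 = 1222$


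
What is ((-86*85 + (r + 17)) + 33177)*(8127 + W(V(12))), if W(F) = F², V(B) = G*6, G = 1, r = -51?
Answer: 210874779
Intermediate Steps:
V(B) = 6 (V(B) = 1*6 = 6)
((-86*85 + (r + 17)) + 33177)*(8127 + W(V(12))) = ((-86*85 + (-51 + 17)) + 33177)*(8127 + 6²) = ((-7310 - 34) + 33177)*(8127 + 36) = (-7344 + 33177)*8163 = 25833*8163 = 210874779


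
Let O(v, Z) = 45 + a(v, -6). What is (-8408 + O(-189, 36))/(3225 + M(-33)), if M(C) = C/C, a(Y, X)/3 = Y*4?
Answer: -10631/3226 ≈ -3.2954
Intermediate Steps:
a(Y, X) = 12*Y (a(Y, X) = 3*(Y*4) = 3*(4*Y) = 12*Y)
M(C) = 1
O(v, Z) = 45 + 12*v
(-8408 + O(-189, 36))/(3225 + M(-33)) = (-8408 + (45 + 12*(-189)))/(3225 + 1) = (-8408 + (45 - 2268))/3226 = (-8408 - 2223)*(1/3226) = -10631*1/3226 = -10631/3226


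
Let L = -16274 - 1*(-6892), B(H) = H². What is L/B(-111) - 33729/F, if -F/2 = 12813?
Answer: 58383959/105245982 ≈ 0.55474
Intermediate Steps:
F = -25626 (F = -2*12813 = -25626)
L = -9382 (L = -16274 + 6892 = -9382)
L/B(-111) - 33729/F = -9382/((-111)²) - 33729/(-25626) = -9382/12321 - 33729*(-1/25626) = -9382*1/12321 + 11243/8542 = -9382/12321 + 11243/8542 = 58383959/105245982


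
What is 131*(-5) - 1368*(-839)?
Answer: 1147097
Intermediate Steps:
131*(-5) - 1368*(-839) = -655 + 1147752 = 1147097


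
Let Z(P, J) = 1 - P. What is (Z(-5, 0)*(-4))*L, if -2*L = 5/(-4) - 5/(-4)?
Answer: 0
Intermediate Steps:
L = 0 (L = -(5/(-4) - 5/(-4))/2 = -(5*(-¼) - 5*(-¼))/2 = -(-5/4 + 5/4)/2 = -½*0 = 0)
(Z(-5, 0)*(-4))*L = ((1 - 1*(-5))*(-4))*0 = ((1 + 5)*(-4))*0 = (6*(-4))*0 = -24*0 = 0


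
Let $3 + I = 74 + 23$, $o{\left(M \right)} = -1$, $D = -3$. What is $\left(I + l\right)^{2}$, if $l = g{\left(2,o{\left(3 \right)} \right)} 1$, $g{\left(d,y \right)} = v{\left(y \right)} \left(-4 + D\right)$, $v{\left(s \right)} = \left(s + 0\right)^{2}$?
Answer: $7569$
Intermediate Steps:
$v{\left(s \right)} = s^{2}$
$g{\left(d,y \right)} = - 7 y^{2}$ ($g{\left(d,y \right)} = y^{2} \left(-4 - 3\right) = y^{2} \left(-7\right) = - 7 y^{2}$)
$l = -7$ ($l = - 7 \left(-1\right)^{2} \cdot 1 = \left(-7\right) 1 \cdot 1 = \left(-7\right) 1 = -7$)
$I = 94$ ($I = -3 + \left(74 + 23\right) = -3 + 97 = 94$)
$\left(I + l\right)^{2} = \left(94 - 7\right)^{2} = 87^{2} = 7569$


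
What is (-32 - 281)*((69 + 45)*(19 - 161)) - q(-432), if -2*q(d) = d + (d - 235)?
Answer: 10132589/2 ≈ 5.0663e+6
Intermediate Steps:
q(d) = 235/2 - d (q(d) = -(d + (d - 235))/2 = -(d + (-235 + d))/2 = -(-235 + 2*d)/2 = 235/2 - d)
(-32 - 281)*((69 + 45)*(19 - 161)) - q(-432) = (-32 - 281)*((69 + 45)*(19 - 161)) - (235/2 - 1*(-432)) = -35682*(-142) - (235/2 + 432) = -313*(-16188) - 1*1099/2 = 5066844 - 1099/2 = 10132589/2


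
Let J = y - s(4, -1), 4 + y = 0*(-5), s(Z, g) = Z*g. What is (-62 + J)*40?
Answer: -2480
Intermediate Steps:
y = -4 (y = -4 + 0*(-5) = -4 + 0 = -4)
J = 0 (J = -4 - 4*(-1) = -4 - 1*(-4) = -4 + 4 = 0)
(-62 + J)*40 = (-62 + 0)*40 = -62*40 = -2480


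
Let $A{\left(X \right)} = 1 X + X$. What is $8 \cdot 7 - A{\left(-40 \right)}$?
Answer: $136$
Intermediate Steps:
$A{\left(X \right)} = 2 X$ ($A{\left(X \right)} = X + X = 2 X$)
$8 \cdot 7 - A{\left(-40 \right)} = 8 \cdot 7 - 2 \left(-40\right) = 56 - -80 = 56 + 80 = 136$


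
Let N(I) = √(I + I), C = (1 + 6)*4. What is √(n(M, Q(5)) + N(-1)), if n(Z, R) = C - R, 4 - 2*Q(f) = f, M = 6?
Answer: √(114 + 4*I*√2)/2 ≈ 5.3402 + 0.13241*I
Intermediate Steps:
C = 28 (C = 7*4 = 28)
Q(f) = 2 - f/2
n(Z, R) = 28 - R
N(I) = √2*√I (N(I) = √(2*I) = √2*√I)
√(n(M, Q(5)) + N(-1)) = √((28 - (2 - ½*5)) + √2*√(-1)) = √((28 - (2 - 5/2)) + √2*I) = √((28 - 1*(-½)) + I*√2) = √((28 + ½) + I*√2) = √(57/2 + I*√2)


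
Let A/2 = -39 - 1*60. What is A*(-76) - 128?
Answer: 14920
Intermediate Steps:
A = -198 (A = 2*(-39 - 1*60) = 2*(-39 - 60) = 2*(-99) = -198)
A*(-76) - 128 = -198*(-76) - 128 = 15048 - 128 = 14920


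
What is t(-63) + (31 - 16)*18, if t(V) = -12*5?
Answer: 210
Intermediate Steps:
t(V) = -60
t(-63) + (31 - 16)*18 = -60 + (31 - 16)*18 = -60 + 15*18 = -60 + 270 = 210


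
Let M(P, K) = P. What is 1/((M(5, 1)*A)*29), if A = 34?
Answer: 1/4930 ≈ 0.00020284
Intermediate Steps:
1/((M(5, 1)*A)*29) = 1/((5*34)*29) = 1/(170*29) = 1/4930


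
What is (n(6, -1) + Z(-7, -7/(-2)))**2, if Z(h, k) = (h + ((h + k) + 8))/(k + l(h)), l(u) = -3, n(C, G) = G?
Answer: 36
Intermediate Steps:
Z(h, k) = (8 + k + 2*h)/(-3 + k) (Z(h, k) = (h + ((h + k) + 8))/(k - 3) = (h + (8 + h + k))/(-3 + k) = (8 + k + 2*h)/(-3 + k))
(n(6, -1) + Z(-7, -7/(-2)))**2 = (-1 + (8 - 7/(-2) + 2*(-7))/(-3 - 7/(-2)))**2 = (-1 + (8 - 7*(-1/2) - 14)/(-3 - 7*(-1/2)))**2 = (-1 + (8 + 7/2 - 14)/(-3 + 7/2))**2 = (-1 - 5/2/(1/2))**2 = (-1 + 2*(-5/2))**2 = (-1 - 5)**2 = (-6)**2 = 36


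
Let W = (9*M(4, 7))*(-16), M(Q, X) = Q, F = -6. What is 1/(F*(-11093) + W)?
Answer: 1/65982 ≈ 1.5156e-5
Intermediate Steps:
W = -576 (W = (9*4)*(-16) = 36*(-16) = -576)
1/(F*(-11093) + W) = 1/(-6*(-11093) - 576) = 1/(66558 - 576) = 1/65982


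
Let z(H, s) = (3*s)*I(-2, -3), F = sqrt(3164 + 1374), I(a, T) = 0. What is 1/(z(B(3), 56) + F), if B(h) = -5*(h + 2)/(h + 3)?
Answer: sqrt(4538)/4538 ≈ 0.014845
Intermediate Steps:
F = sqrt(4538) ≈ 67.365
B(h) = -5*(2 + h)/(3 + h)
z(H, s) = 0 (z(H, s) = (3*s)*0 = 0)
1/(z(B(3), 56) + F) = 1/(0 + sqrt(4538)) = 1/(sqrt(4538)) = sqrt(4538)/4538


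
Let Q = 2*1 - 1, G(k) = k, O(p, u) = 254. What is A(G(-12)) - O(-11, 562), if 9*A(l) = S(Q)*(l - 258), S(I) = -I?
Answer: -224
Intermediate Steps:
Q = 1 (Q = 2 - 1 = 1)
A(l) = 86/3 - l/9 (A(l) = ((-1*1)*(l - 258))/9 = (-(-258 + l))/9 = (258 - l)/9 = 86/3 - l/9)
A(G(-12)) - O(-11, 562) = (86/3 - ⅑*(-12)) - 1*254 = (86/3 + 4/3) - 254 = 30 - 254 = -224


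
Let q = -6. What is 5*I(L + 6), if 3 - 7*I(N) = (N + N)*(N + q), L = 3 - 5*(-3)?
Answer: -615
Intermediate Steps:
L = 18 (L = 3 + 15 = 18)
I(N) = 3/7 - 2*N*(-6 + N)/7 (I(N) = 3/7 - (N + N)*(N - 6)/7 = 3/7 - 2*N*(-6 + N)/7)
5*I(L + 6) = 5*(3/7 - 2*(18 + 6)**2/7 + 12*(18 + 6)/7) = 5*(3/7 - 2/7*24**2 + (12/7)*24) = 5*(3/7 - 2/7*576 + 288/7) = 5*(3/7 - 1152/7 + 288/7) = 5*(-123) = -615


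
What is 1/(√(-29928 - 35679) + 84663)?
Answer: 28221/2389296392 - I*√65607/7167889176 ≈ 1.1811e-5 - 3.5734e-8*I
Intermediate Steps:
1/(√(-29928 - 35679) + 84663) = 1/(√(-65607) + 84663) = 1/(I*√65607 + 84663) = 1/(84663 + I*√65607)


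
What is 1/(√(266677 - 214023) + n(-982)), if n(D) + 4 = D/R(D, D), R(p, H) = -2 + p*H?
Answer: 930153660735/12237239810412109 + 232479229921*√52654/12237239810412109 ≈ 0.0044353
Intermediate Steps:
R(p, H) = -2 + H*p
n(D) = -4 + D/(-2 + D²) (n(D) = -4 + D/(-2 + D*D) = -4 + D/(-2 + D²))
1/(√(266677 - 214023) + n(-982)) = 1/(√(266677 - 214023) + (-4 - 982/(-2 + (-982)²))) = 1/(√52654 + (-4 - 982/(-2 + 964324))) = 1/(√52654 + (-4 - 982/964322)) = 1/(√52654 + (-4 - 982*1/964322)) = 1/(√52654 + (-4 - 491/482161)) = 1/(√52654 - 1929135/482161) = 1/(-1929135/482161 + √52654)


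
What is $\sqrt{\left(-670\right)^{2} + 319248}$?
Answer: $2 \sqrt{192037} \approx 876.44$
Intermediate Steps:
$\sqrt{\left(-670\right)^{2} + 319248} = \sqrt{448900 + 319248} = \sqrt{768148} = 2 \sqrt{192037}$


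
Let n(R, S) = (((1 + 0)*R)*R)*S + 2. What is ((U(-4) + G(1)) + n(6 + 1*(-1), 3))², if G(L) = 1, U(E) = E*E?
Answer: 8836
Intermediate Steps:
n(R, S) = 2 + S*R² (n(R, S) = ((1*R)*R)*S + 2 = (R*R)*S + 2 = R²*S + 2 = S*R² + 2 = 2 + S*R²)
U(E) = E²
((U(-4) + G(1)) + n(6 + 1*(-1), 3))² = (((-4)² + 1) + (2 + 3*(6 + 1*(-1))²))² = ((16 + 1) + (2 + 3*(6 - 1)²))² = (17 + (2 + 3*5²))² = (17 + (2 + 3*25))² = (17 + (2 + 75))² = (17 + 77)² = 94² = 8836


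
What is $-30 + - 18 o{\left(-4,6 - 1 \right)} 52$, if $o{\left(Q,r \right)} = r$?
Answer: $-4710$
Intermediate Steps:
$-30 + - 18 o{\left(-4,6 - 1 \right)} 52 = -30 + - 18 \left(6 - 1\right) 52 = -30 + \left(-18\right) 5 \cdot 52 = -30 - 4680 = -4710$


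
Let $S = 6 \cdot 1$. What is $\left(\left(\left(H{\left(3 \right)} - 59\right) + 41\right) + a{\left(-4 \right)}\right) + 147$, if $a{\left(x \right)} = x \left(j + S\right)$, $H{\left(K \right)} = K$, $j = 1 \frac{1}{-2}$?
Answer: $110$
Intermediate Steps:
$j = - \frac{1}{2}$ ($j = 1 \left(- \frac{1}{2}\right) = - \frac{1}{2} \approx -0.5$)
$S = 6$
$a{\left(x \right)} = \frac{11 x}{2}$ ($a{\left(x \right)} = x \left(- \frac{1}{2} + 6\right) = x \frac{11}{2} = \frac{11 x}{2}$)
$\left(\left(\left(H{\left(3 \right)} - 59\right) + 41\right) + a{\left(-4 \right)}\right) + 147 = \left(\left(\left(3 - 59\right) + 41\right) + \frac{11}{2} \left(-4\right)\right) + 147 = \left(\left(-56 + 41\right) - 22\right) + 147 = \left(-15 - 22\right) + 147 = -37 + 147 = 110$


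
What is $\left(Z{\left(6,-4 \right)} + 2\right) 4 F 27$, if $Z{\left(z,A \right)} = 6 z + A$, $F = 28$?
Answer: $102816$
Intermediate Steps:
$Z{\left(z,A \right)} = A + 6 z$
$\left(Z{\left(6,-4 \right)} + 2\right) 4 F 27 = \left(\left(-4 + 6 \cdot 6\right) + 2\right) 4 \cdot 28 \cdot 27 = \left(\left(-4 + 36\right) + 2\right) 4 \cdot 28 \cdot 27 = \left(32 + 2\right) 4 \cdot 28 \cdot 27 = 34 \cdot 4 \cdot 28 \cdot 27 = 136 \cdot 28 \cdot 27 = 3808 \cdot 27 = 102816$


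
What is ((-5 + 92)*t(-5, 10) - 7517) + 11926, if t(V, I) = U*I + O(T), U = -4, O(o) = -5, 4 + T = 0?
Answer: 494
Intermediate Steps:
T = -4 (T = -4 + 0 = -4)
t(V, I) = -5 - 4*I (t(V, I) = -4*I - 5 = -5 - 4*I)
((-5 + 92)*t(-5, 10) - 7517) + 11926 = ((-5 + 92)*(-5 - 4*10) - 7517) + 11926 = (87*(-5 - 40) - 7517) + 11926 = (87*(-45) - 7517) + 11926 = (-3915 - 7517) + 11926 = -11432 + 11926 = 494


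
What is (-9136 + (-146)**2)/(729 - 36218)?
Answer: -12180/35489 ≈ -0.34320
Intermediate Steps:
(-9136 + (-146)**2)/(729 - 36218) = (-9136 + 21316)/(-35489) = 12180*(-1/35489) = -12180/35489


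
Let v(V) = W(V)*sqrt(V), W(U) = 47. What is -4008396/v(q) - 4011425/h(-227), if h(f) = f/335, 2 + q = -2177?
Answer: 1343827375/227 + 4008396*I*sqrt(2179)/102413 ≈ 5.9199e+6 + 1827.0*I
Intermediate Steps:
q = -2179 (q = -2 - 2177 = -2179)
h(f) = f/335 (h(f) = f*(1/335) = f/335)
v(V) = 47*sqrt(V)
-4008396/v(q) - 4011425/h(-227) = -4008396*(-I*sqrt(2179)/102413) - 4011425/((1/335)*(-227)) = -4008396*(-I*sqrt(2179)/102413) - 4011425/(-227/335) = -4008396*(-I*sqrt(2179)/102413) - 4011425*(-335/227) = -(-4008396)*I*sqrt(2179)/102413 + 1343827375/227 = 4008396*I*sqrt(2179)/102413 + 1343827375/227 = 1343827375/227 + 4008396*I*sqrt(2179)/102413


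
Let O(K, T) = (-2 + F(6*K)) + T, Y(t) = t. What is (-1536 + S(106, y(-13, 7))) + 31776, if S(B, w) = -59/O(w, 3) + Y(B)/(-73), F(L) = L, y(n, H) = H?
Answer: 94914495/3139 ≈ 30237.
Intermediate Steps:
O(K, T) = -2 + T + 6*K (O(K, T) = (-2 + 6*K) + T = -2 + T + 6*K)
S(B, w) = -59/(1 + 6*w) - B/73 (S(B, w) = -59/(-2 + 3 + 6*w) + B/(-73) = -59/(1 + 6*w) + B*(-1/73) = -59/(1 + 6*w) - B/73)
(-1536 + S(106, y(-13, 7))) + 31776 = (-1536 + (-4307 - 1*106*(1 + 6*7))/(73*(1 + 6*7))) + 31776 = (-1536 + (-4307 - 1*106*(1 + 42))/(73*(1 + 42))) + 31776 = (-1536 + (1/73)*(-4307 - 1*106*43)/43) + 31776 = (-1536 + (1/73)*(1/43)*(-4307 - 4558)) + 31776 = (-1536 + (1/73)*(1/43)*(-8865)) + 31776 = (-1536 - 8865/3139) + 31776 = -4830369/3139 + 31776 = 94914495/3139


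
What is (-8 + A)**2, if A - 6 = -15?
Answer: 289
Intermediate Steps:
A = -9 (A = 6 - 15 = -9)
(-8 + A)**2 = (-8 - 9)**2 = (-17)**2 = 289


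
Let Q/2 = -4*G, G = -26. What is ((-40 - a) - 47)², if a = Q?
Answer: 87025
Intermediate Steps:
Q = 208 (Q = 2*(-4*(-26)) = 2*104 = 208)
a = 208
((-40 - a) - 47)² = ((-40 - 1*208) - 47)² = ((-40 - 208) - 47)² = (-248 - 47)² = (-295)² = 87025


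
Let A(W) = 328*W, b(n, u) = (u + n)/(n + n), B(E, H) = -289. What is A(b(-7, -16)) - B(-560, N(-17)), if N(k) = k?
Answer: 5795/7 ≈ 827.86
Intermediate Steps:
b(n, u) = (n + u)/(2*n) (b(n, u) = (n + u)/((2*n)) = (n + u)*(1/(2*n)) = (n + u)/(2*n))
A(b(-7, -16)) - B(-560, N(-17)) = 328*((½)*(-7 - 16)/(-7)) - 1*(-289) = 328*((½)*(-⅐)*(-23)) + 289 = 328*(23/14) + 289 = 3772/7 + 289 = 5795/7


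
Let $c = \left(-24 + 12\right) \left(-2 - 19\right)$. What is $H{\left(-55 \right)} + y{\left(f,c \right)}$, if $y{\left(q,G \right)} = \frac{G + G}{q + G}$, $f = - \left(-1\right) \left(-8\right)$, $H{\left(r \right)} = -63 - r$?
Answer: $- \frac{362}{61} \approx -5.9344$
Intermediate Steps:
$c = 252$ ($c = \left(-12\right) \left(-21\right) = 252$)
$f = -8$ ($f = \left(-1\right) 8 = -8$)
$y{\left(q,G \right)} = \frac{2 G}{G + q}$
$H{\left(-55 \right)} + y{\left(f,c \right)} = \left(-63 - -55\right) + 2 \cdot 252 \frac{1}{252 - 8} = \left(-63 + 55\right) + 2 \cdot 252 \cdot \frac{1}{244} = -8 + 2 \cdot 252 \cdot \frac{1}{244} = -8 + \frac{126}{61} = - \frac{362}{61}$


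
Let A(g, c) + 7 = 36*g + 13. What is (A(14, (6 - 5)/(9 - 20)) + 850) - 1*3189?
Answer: -1829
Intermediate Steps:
A(g, c) = 6 + 36*g (A(g, c) = -7 + (36*g + 13) = -7 + (13 + 36*g) = 6 + 36*g)
(A(14, (6 - 5)/(9 - 20)) + 850) - 1*3189 = ((6 + 36*14) + 850) - 1*3189 = ((6 + 504) + 850) - 3189 = (510 + 850) - 3189 = 1360 - 3189 = -1829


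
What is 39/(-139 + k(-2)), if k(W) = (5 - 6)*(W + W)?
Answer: -13/45 ≈ -0.28889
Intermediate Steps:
k(W) = -2*W
39/(-139 + k(-2)) = 39/(-139 - 2*(-2)) = 39/(-139 + 4) = 39/(-135) = -1/135*39 = -13/45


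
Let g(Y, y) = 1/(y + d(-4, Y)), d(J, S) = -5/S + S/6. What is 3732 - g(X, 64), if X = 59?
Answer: 97430970/26107 ≈ 3732.0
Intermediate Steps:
d(J, S) = -5/S + S/6 (d(J, S) = -5/S + S*(⅙) = -5/S + S/6)
g(Y, y) = 1/(y - 5/Y + Y/6) (g(Y, y) = 1/(y + (-5/Y + Y/6)) = 1/(y - 5/Y + Y/6))
3732 - g(X, 64) = 3732 - 6*59/(-30 + 59² + 6*59*64) = 3732 - 6*59/(-30 + 3481 + 22656) = 3732 - 6*59/26107 = 3732 - 1*354/26107 = 3732 - 354/26107 = 97430970/26107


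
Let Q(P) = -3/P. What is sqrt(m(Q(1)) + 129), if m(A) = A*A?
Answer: sqrt(138) ≈ 11.747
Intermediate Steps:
m(A) = A**2
sqrt(m(Q(1)) + 129) = sqrt((-3/1)**2 + 129) = sqrt((-3*1)**2 + 129) = sqrt((-3)**2 + 129) = sqrt(9 + 129) = sqrt(138)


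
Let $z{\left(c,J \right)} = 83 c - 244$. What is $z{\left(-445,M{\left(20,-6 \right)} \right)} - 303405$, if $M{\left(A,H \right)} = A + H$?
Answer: $-340584$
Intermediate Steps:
$z{\left(c,J \right)} = -244 + 83 c$
$z{\left(-445,M{\left(20,-6 \right)} \right)} - 303405 = \left(-244 + 83 \left(-445\right)\right) - 303405 = \left(-244 - 36935\right) - 303405 = -37179 - 303405 = -340584$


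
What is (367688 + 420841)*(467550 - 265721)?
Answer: 159148019541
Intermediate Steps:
(367688 + 420841)*(467550 - 265721) = 788529*201829 = 159148019541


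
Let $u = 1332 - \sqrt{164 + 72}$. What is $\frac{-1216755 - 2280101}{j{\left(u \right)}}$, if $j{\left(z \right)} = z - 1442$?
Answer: $\frac{48081770}{1483} - \frac{874214 \sqrt{59}}{1483} \approx 27894.0$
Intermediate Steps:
$u = 1332 - 2 \sqrt{59}$ ($u = 1332 - \sqrt{236} = 1332 - 2 \sqrt{59} \approx 1316.6$)
$j{\left(z \right)} = -1442 + z$
$\frac{-1216755 - 2280101}{j{\left(u \right)}} = \frac{-1216755 - 2280101}{-1442 + \left(1332 - 2 \sqrt{59}\right)} = - \frac{3496856}{-110 - 2 \sqrt{59}}$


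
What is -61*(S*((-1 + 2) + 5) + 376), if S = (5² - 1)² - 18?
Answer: -227164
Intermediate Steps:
S = 558 (S = (25 - 1)² - 18 = 24² - 18 = 576 - 18 = 558)
-61*(S*((-1 + 2) + 5) + 376) = -61*(558*((-1 + 2) + 5) + 376) = -61*(558*(1 + 5) + 376) = -61*(558*6 + 376) = -61*(3348 + 376) = -61*3724 = -227164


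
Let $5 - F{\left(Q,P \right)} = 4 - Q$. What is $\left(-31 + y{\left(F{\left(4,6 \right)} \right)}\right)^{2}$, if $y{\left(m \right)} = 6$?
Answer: $625$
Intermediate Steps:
$F{\left(Q,P \right)} = 1 + Q$ ($F{\left(Q,P \right)} = 5 - \left(4 - Q\right) = 5 + \left(-4 + Q\right) = 1 + Q$)
$\left(-31 + y{\left(F{\left(4,6 \right)} \right)}\right)^{2} = \left(-31 + 6\right)^{2} = \left(-25\right)^{2} = 625$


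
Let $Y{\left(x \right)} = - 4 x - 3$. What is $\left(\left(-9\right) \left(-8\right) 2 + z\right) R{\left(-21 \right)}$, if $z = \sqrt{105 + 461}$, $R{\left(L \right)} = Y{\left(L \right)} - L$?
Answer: $14688 + 102 \sqrt{566} \approx 17115.0$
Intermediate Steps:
$Y{\left(x \right)} = -3 - 4 x$
$R{\left(L \right)} = -3 - 5 L$ ($R{\left(L \right)} = \left(-3 - 4 L\right) - L = -3 - 5 L$)
$z = \sqrt{566} \approx 23.791$
$\left(\left(-9\right) \left(-8\right) 2 + z\right) R{\left(-21 \right)} = \left(\left(-9\right) \left(-8\right) 2 + \sqrt{566}\right) \left(-3 - -105\right) = \left(72 \cdot 2 + \sqrt{566}\right) \left(-3 + 105\right) = \left(144 + \sqrt{566}\right) 102 = 14688 + 102 \sqrt{566}$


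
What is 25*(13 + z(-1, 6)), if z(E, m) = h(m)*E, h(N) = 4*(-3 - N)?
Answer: 1225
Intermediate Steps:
h(N) = -12 - 4*N
z(E, m) = E*(-12 - 4*m) (z(E, m) = (-12 - 4*m)*E = E*(-12 - 4*m))
25*(13 + z(-1, 6)) = 25*(13 - 4*(-1)*(3 + 6)) = 25*(13 - 4*(-1)*9) = 25*(13 + 36) = 25*49 = 1225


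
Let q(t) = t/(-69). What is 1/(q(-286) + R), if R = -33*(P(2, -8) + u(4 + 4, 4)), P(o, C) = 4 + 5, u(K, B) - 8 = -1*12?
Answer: -69/11099 ≈ -0.0062168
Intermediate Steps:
u(K, B) = -4 (u(K, B) = 8 - 1*12 = 8 - 12 = -4)
P(o, C) = 9
q(t) = -t/69 (q(t) = t*(-1/69) = -t/69)
R = -165 (R = -33*(9 - 4) = -33*5 = -165)
1/(q(-286) + R) = 1/(-1/69*(-286) - 165) = 1/(286/69 - 165) = 1/(-11099/69) = -69/11099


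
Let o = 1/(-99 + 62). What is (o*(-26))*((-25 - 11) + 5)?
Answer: -806/37 ≈ -21.784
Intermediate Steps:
o = -1/37 (o = 1/(-37) = -1/37 ≈ -0.027027)
(o*(-26))*((-25 - 11) + 5) = (-1/37*(-26))*((-25 - 11) + 5) = 26*(-36 + 5)/37 = (26/37)*(-31) = -806/37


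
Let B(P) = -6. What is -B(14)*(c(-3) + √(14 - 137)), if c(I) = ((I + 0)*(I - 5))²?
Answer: 3456 + 6*I*√123 ≈ 3456.0 + 66.543*I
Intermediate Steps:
c(I) = I²*(-5 + I)² (c(I) = (I*(-5 + I))² = I²*(-5 + I)²)
-B(14)*(c(-3) + √(14 - 137)) = -(-6)*((-3)²*(-5 - 3)² + √(14 - 137)) = -(-6)*(9*(-8)² + √(-123)) = -(-6)*(9*64 + I*√123) = -(-6)*(576 + I*√123) = -(-3456 - 6*I*√123) = 3456 + 6*I*√123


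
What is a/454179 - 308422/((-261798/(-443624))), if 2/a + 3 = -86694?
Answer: -897925389142987550810/1718091121439979 ≈ -5.2263e+5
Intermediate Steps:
a = -2/86697 (a = 2/(-3 - 86694) = 2/(-86697) = 2*(-1/86697) = -2/86697 ≈ -2.3069e-5)
a/454179 - 308422/((-261798/(-443624))) = -2/86697/454179 - 308422/((-261798/(-443624))) = -2/86697*1/454179 - 308422/((-261798*(-1/443624))) = -2/39375956763 - 308422/130899/221812 = -2/39375956763 - 308422*221812/130899 = -2/39375956763 - 68411700664/130899 = -897925389142987550810/1718091121439979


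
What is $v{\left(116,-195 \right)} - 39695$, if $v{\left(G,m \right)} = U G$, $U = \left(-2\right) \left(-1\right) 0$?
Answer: $-39695$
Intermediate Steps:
$U = 0$ ($U = 2 \cdot 0 = 0$)
$v{\left(G,m \right)} = 0$ ($v{\left(G,m \right)} = 0 G = 0$)
$v{\left(116,-195 \right)} - 39695 = 0 - 39695 = -39695$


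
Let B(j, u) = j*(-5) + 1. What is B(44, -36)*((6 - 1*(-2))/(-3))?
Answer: 584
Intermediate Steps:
B(j, u) = 1 - 5*j (B(j, u) = -5*j + 1 = 1 - 5*j)
B(44, -36)*((6 - 1*(-2))/(-3)) = (1 - 5*44)*((6 - 1*(-2))/(-3)) = (1 - 220)*((6 + 2)*(-1/3)) = -1752*(-1)/3 = -219*(-8/3) = 584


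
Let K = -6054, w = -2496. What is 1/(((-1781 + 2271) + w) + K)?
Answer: -1/8060 ≈ -0.00012407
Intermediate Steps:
1/(((-1781 + 2271) + w) + K) = 1/(((-1781 + 2271) - 2496) - 6054) = 1/((490 - 2496) - 6054) = 1/(-2006 - 6054) = 1/(-8060) = -1/8060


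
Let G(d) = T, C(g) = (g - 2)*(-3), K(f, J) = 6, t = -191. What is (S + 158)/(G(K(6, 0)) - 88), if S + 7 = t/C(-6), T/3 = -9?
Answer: -3433/2760 ≈ -1.2438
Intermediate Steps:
C(g) = 6 - 3*g (C(g) = (-2 + g)*(-3) = 6 - 3*g)
T = -27 (T = 3*(-9) = -27)
G(d) = -27
S = -359/24 (S = -7 - 191/(6 - 3*(-6)) = -7 - 191/(6 + 18) = -7 - 191/24 = -359/24 ≈ -14.958)
(S + 158)/(G(K(6, 0)) - 88) = (-359/24 + 158)/(-27 - 88) = (3433/24)/(-115) = (3433/24)*(-1/115) = -3433/2760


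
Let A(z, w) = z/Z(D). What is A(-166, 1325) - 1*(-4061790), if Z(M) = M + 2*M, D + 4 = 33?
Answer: 353375564/87 ≈ 4.0618e+6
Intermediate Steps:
D = 29 (D = -4 + 33 = 29)
Z(M) = 3*M
A(z, w) = z/87 (A(z, w) = z/((3*29)) = z/87)
A(-166, 1325) - 1*(-4061790) = (1/87)*(-166) - 1*(-4061790) = -166/87 + 4061790 = 353375564/87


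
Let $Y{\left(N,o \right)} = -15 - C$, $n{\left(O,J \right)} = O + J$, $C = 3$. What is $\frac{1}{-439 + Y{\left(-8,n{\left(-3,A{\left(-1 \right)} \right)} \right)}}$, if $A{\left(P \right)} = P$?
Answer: $- \frac{1}{457} \approx -0.0021882$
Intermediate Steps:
$n{\left(O,J \right)} = J + O$
$Y{\left(N,o \right)} = -18$ ($Y{\left(N,o \right)} = -15 - 3 = -18$)
$\frac{1}{-439 + Y{\left(-8,n{\left(-3,A{\left(-1 \right)} \right)} \right)}} = \frac{1}{-439 - 18} = \frac{1}{-457} = - \frac{1}{457}$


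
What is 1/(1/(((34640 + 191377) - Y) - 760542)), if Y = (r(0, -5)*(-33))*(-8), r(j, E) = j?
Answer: -534525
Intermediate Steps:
Y = 0 (Y = (0*(-33))*(-8) = 0*(-8) = 0)
1/(1/(((34640 + 191377) - Y) - 760542)) = 1/(1/(((34640 + 191377) - 1*0) - 760542)) = 1/(1/((226017 + 0) - 760542)) = 1/(1/(226017 - 760542)) = 1/(1/(-534525)) = 1/(-1/534525) = -534525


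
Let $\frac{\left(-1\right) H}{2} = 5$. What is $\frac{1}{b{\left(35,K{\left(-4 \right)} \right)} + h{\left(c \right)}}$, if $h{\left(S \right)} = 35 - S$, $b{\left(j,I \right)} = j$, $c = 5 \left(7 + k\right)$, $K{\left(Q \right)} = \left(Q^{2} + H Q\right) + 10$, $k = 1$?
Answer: $\frac{1}{30} \approx 0.033333$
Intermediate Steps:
$H = -10$ ($H = \left(-2\right) 5 = -10$)
$K{\left(Q \right)} = 10 + Q^{2} - 10 Q$ ($K{\left(Q \right)} = \left(Q^{2} - 10 Q\right) + 10 = 10 + Q^{2} - 10 Q$)
$c = 40$ ($c = 5 \left(7 + 1\right) = 5 \cdot 8 = 40$)
$\frac{1}{b{\left(35,K{\left(-4 \right)} \right)} + h{\left(c \right)}} = \frac{1}{35 + \left(35 - 40\right)} = \frac{1}{35 - 5} = \frac{1}{30}$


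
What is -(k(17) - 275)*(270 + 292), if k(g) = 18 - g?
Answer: 153988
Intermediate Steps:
-(k(17) - 275)*(270 + 292) = -((18 - 1*17) - 275)*(270 + 292) = -((18 - 17) - 275)*562 = -(1 - 275)*562 = -(-274)*562 = -1*(-153988) = 153988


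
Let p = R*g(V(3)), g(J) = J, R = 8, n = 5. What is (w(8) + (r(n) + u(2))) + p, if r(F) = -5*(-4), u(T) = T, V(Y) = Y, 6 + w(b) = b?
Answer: 48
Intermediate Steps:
w(b) = -6 + b
r(F) = 20
p = 24 (p = 8*3 = 24)
(w(8) + (r(n) + u(2))) + p = ((-6 + 8) + (20 + 2)) + 24 = (2 + 22) + 24 = 24 + 24 = 48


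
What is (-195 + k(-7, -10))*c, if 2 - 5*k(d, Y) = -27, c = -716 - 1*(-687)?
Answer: 27434/5 ≈ 5486.8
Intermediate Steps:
c = -29 (c = -716 + 687 = -29)
k(d, Y) = 29/5 (k(d, Y) = ⅖ - ⅕*(-27) = ⅖ + 27/5 = 29/5)
(-195 + k(-7, -10))*c = (-195 + 29/5)*(-29) = -946/5*(-29) = 27434/5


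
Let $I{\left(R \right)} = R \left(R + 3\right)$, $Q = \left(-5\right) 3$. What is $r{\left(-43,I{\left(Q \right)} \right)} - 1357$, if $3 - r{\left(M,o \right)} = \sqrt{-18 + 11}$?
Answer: $-1354 - i \sqrt{7} \approx -1354.0 - 2.6458 i$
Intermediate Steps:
$Q = -15$
$I{\left(R \right)} = R \left(3 + R\right)$
$r{\left(M,o \right)} = 3 - i \sqrt{7}$ ($r{\left(M,o \right)} = 3 - \sqrt{-18 + 11} = 3 - \sqrt{-7} = 3 - i \sqrt{7}$)
$r{\left(-43,I{\left(Q \right)} \right)} - 1357 = \left(3 - i \sqrt{7}\right) - 1357 = -1354 - i \sqrt{7}$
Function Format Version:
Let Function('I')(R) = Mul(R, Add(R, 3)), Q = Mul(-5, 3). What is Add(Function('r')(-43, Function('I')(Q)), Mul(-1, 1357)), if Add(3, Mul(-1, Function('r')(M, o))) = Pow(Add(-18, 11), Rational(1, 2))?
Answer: Add(-1354, Mul(-1, I, Pow(7, Rational(1, 2)))) ≈ Add(-1354.0, Mul(-2.6458, I))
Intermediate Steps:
Q = -15
Function('I')(R) = Mul(R, Add(3, R))
Function('r')(M, o) = Add(3, Mul(-1, I, Pow(7, Rational(1, 2)))) (Function('r')(M, o) = Add(3, Mul(-1, Pow(Add(-18, 11), Rational(1, 2)))) = Add(3, Mul(-1, Pow(-7, Rational(1, 2)))) = Add(3, Mul(-1, Mul(I, Pow(7, Rational(1, 2))))) = Add(3, Mul(-1, I, Pow(7, Rational(1, 2)))))
Add(Function('r')(-43, Function('I')(Q)), Mul(-1, 1357)) = Add(Add(3, Mul(-1, I, Pow(7, Rational(1, 2)))), Mul(-1, 1357)) = Add(Add(3, Mul(-1, I, Pow(7, Rational(1, 2)))), -1357) = Add(-1354, Mul(-1, I, Pow(7, Rational(1, 2))))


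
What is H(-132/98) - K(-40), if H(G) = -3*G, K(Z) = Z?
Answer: 2158/49 ≈ 44.041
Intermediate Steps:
H(-132/98) - K(-40) = -(-396)/98 - 1*(-40) = -(-396)/98 + 40 = -3*(-66/49) + 40 = 198/49 + 40 = 2158/49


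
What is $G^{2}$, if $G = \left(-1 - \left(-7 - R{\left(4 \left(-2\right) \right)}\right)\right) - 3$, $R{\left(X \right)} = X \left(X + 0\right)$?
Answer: $4489$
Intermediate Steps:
$R{\left(X \right)} = X^{2}$ ($R{\left(X \right)} = X X = X^{2}$)
$G = 67$ ($G = \left(-1 + \left(\left(10 + \left(4 \left(-2\right)\right)^{2}\right) - 3\right)\right) - 3 = \left(-1 + \left(\left(10 + \left(-8\right)^{2}\right) - 3\right)\right) - 3 = \left(-1 + \left(\left(10 + 64\right) - 3\right)\right) - 3 = \left(-1 + \left(74 - 3\right)\right) - 3 = \left(-1 + 71\right) - 3 = 70 - 3 = 67$)
$G^{2} = 67^{2} = 4489$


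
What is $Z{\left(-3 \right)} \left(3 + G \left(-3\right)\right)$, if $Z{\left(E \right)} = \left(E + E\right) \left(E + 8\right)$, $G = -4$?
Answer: $-450$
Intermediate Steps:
$Z{\left(E \right)} = 2 E \left(8 + E\right)$
$Z{\left(-3 \right)} \left(3 + G \left(-3\right)\right) = 2 \left(-3\right) \left(8 - 3\right) \left(3 - -12\right) = 2 \left(-3\right) 5 \left(3 + 12\right) = \left(-30\right) 15 = -450$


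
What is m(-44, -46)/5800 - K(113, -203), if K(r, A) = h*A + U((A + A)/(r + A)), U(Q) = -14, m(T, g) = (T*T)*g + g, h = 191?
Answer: 112437749/2900 ≈ 38772.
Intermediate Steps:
m(T, g) = g + g*T**2 (m(T, g) = T**2*g + g = g*T**2 + g = g + g*T**2)
K(r, A) = -14 + 191*A (K(r, A) = 191*A - 14 = -14 + 191*A)
m(-44, -46)/5800 - K(113, -203) = -46*(1 + (-44)**2)/5800 - (-14 + 191*(-203)) = -46*(1 + 1936)*(1/5800) - (-14 - 38773) = -46*1937*(1/5800) - 1*(-38787) = -89102*1/5800 + 38787 = -44551/2900 + 38787 = 112437749/2900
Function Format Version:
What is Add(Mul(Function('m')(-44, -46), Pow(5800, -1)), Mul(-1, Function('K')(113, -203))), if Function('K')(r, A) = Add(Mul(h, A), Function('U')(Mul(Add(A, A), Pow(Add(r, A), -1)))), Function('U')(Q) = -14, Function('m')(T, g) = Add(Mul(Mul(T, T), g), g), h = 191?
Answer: Rational(112437749, 2900) ≈ 38772.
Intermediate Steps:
Function('m')(T, g) = Add(g, Mul(g, Pow(T, 2))) (Function('m')(T, g) = Add(Mul(Pow(T, 2), g), g) = Add(Mul(g, Pow(T, 2)), g) = Add(g, Mul(g, Pow(T, 2))))
Function('K')(r, A) = Add(-14, Mul(191, A)) (Function('K')(r, A) = Add(Mul(191, A), -14) = Add(-14, Mul(191, A)))
Add(Mul(Function('m')(-44, -46), Pow(5800, -1)), Mul(-1, Function('K')(113, -203))) = Add(Mul(Mul(-46, Add(1, Pow(-44, 2))), Pow(5800, -1)), Mul(-1, Add(-14, Mul(191, -203)))) = Add(Mul(Mul(-46, Add(1, 1936)), Rational(1, 5800)), Mul(-1, Add(-14, -38773))) = Add(Mul(Mul(-46, 1937), Rational(1, 5800)), Mul(-1, -38787)) = Add(Mul(-89102, Rational(1, 5800)), 38787) = Add(Rational(-44551, 2900), 38787) = Rational(112437749, 2900)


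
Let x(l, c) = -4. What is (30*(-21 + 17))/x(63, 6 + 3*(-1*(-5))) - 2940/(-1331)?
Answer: 42870/1331 ≈ 32.209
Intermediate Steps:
(30*(-21 + 17))/x(63, 6 + 3*(-1*(-5))) - 2940/(-1331) = (30*(-21 + 17))/(-4) - 2940/(-1331) = (30*(-4))*(-¼) - 2940*(-1/1331) = -120*(-¼) + 2940/1331 = 30 + 2940/1331 = 42870/1331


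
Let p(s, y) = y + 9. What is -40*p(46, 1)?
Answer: -400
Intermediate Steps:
p(s, y) = 9 + y
-40*p(46, 1) = -40*(9 + 1) = -40*10 = -400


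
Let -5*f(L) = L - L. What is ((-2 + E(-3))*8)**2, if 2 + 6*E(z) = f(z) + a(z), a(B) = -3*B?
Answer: 400/9 ≈ 44.444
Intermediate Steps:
f(L) = 0 (f(L) = -(L - L)/5 = -1/5*0 = 0)
E(z) = -1/3 - z/2 (E(z) = -1/3 + (0 - 3*z)/6 = -1/3 + (-3*z)/6 = -1/3 - z/2)
((-2 + E(-3))*8)**2 = ((-2 + (-1/3 - 1/2*(-3)))*8)**2 = ((-2 + (-1/3 + 3/2))*8)**2 = ((-2 + 7/6)*8)**2 = (-5/6*8)**2 = (-20/3)**2 = 400/9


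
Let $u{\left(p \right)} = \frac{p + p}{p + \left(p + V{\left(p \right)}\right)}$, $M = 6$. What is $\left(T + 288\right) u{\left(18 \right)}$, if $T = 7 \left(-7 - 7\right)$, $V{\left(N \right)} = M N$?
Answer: $\frac{95}{2} \approx 47.5$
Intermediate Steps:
$V{\left(N \right)} = 6 N$
$u{\left(p \right)} = \frac{1}{4}$ ($u{\left(p \right)} = \frac{p + p}{p + \left(p + 6 p\right)} = \frac{2 p}{p + 7 p} = \frac{2 p}{8 p} = 2 p \frac{1}{8 p} = \frac{1}{4}$)
$T = -98$ ($T = 7 \left(-14\right) = -98$)
$\left(T + 288\right) u{\left(18 \right)} = \left(-98 + 288\right) \frac{1}{4} = 190 \cdot \frac{1}{4} = \frac{95}{2}$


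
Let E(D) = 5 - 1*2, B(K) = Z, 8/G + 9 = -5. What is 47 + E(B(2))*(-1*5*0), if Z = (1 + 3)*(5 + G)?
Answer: 47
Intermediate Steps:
G = -4/7 (G = 8/(-9 - 5) = 8/(-14) = 8*(-1/14) = -4/7 ≈ -0.57143)
Z = 124/7 (Z = (1 + 3)*(5 - 4/7) = 4*(31/7) = 124/7 ≈ 17.714)
B(K) = 124/7
E(D) = 3 (E(D) = 5 - 2 = 3)
47 + E(B(2))*(-1*5*0) = 47 + 3*(-1*5*0) = 47 + 3*(-5*0) = 47 + 3*0 = 47 + 0 = 47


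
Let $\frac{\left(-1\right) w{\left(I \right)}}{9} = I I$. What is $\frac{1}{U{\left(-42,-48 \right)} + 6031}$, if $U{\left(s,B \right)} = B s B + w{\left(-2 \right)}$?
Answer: $- \frac{1}{90773} \approx -1.1016 \cdot 10^{-5}$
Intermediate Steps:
$w{\left(I \right)} = - 9 I^{2}$ ($w{\left(I \right)} = - 9 I I = - 9 I^{2}$)
$U{\left(s,B \right)} = -36 + s B^{2}$ ($U{\left(s,B \right)} = B s B - 9 \left(-2\right)^{2} = s B^{2} - 36 = -36 + s B^{2}$)
$\frac{1}{U{\left(-42,-48 \right)} + 6031} = \frac{1}{\left(-36 - 42 \left(-48\right)^{2}\right) + 6031} = \frac{1}{\left(-36 - 96768\right) + 6031} = \frac{1}{-96804 + 6031} = \frac{1}{-90773} = - \frac{1}{90773}$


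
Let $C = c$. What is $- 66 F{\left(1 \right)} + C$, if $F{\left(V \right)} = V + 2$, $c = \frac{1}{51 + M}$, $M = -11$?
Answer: $- \frac{7919}{40} \approx -197.98$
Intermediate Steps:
$c = \frac{1}{40}$ ($c = \frac{1}{51 - 11} = \frac{1}{40} \approx 0.025$)
$C = \frac{1}{40} \approx 0.025$
$F{\left(V \right)} = 2 + V$
$- 66 F{\left(1 \right)} + C = - 66 \left(2 + 1\right) + \frac{1}{40} = \left(-66\right) 3 + \frac{1}{40} = -198 + \frac{1}{40} = - \frac{7919}{40}$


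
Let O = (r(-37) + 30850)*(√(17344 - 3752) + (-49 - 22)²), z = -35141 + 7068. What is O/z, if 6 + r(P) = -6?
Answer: -155454358/28073 - 61676*√3398/28073 ≈ -5665.6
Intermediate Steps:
r(P) = -12 (r(P) = -6 - 6 = -12)
z = -28073
O = 155454358 + 61676*√3398 (O = (-12 + 30850)*(√(17344 - 3752) + (-49 - 22)²) = 30838*(√13592 + (-71)²) = 30838*(2*√3398 + 5041) = 30838*(5041 + 2*√3398) = 155454358 + 61676*√3398 ≈ 1.5905e+8)
O/z = (155454358 + 61676*√3398)/(-28073) = (155454358 + 61676*√3398)*(-1/28073) = -155454358/28073 - 61676*√3398/28073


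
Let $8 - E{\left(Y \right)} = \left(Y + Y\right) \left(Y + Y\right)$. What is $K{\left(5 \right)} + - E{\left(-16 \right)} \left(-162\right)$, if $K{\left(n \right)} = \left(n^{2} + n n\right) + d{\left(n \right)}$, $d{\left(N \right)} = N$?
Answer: $-164537$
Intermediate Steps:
$K{\left(n \right)} = n + 2 n^{2}$ ($K{\left(n \right)} = \left(n^{2} + n n\right) + n = \left(n^{2} + n^{2}\right) + n = 2 n^{2} + n = n + 2 n^{2}$)
$E{\left(Y \right)} = 8 - 4 Y^{2}$ ($E{\left(Y \right)} = 8 - \left(Y + Y\right) \left(Y + Y\right) = 8 - 2 Y 2 Y = 8 - 4 Y^{2}$)
$K{\left(5 \right)} + - E{\left(-16 \right)} \left(-162\right) = 5 \left(1 + 2 \cdot 5\right) + - (8 - 4 \left(-16\right)^{2}) \left(-162\right) = 5 \left(1 + 10\right) + - (8 - 1024) \left(-162\right) = 5 \cdot 11 + - (8 - 1024) \left(-162\right) = 55 + \left(-1\right) \left(-1016\right) \left(-162\right) = 55 + 1016 \left(-162\right) = 55 - 164592 = -164537$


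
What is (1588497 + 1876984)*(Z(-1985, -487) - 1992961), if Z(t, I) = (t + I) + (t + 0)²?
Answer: 6739639724952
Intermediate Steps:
Z(t, I) = I + t + t² (Z(t, I) = (I + t) + t² = I + t + t²)
(1588497 + 1876984)*(Z(-1985, -487) - 1992961) = (1588497 + 1876984)*((-487 - 1985 + (-1985)²) - 1992961) = 3465481*((-487 - 1985 + 3940225) - 1992961) = 3465481*(3937753 - 1992961) = 3465481*1944792 = 6739639724952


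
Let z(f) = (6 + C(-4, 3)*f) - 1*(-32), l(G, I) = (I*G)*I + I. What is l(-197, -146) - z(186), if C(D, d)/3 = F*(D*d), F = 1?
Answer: -4192740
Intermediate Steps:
l(G, I) = I + G*I² (l(G, I) = (G*I)*I + I = G*I² + I = I + G*I²)
C(D, d) = 3*D*d (C(D, d) = 3*(1*(D*d)) = 3*(D*d) = 3*D*d)
z(f) = 38 - 36*f (z(f) = (6 + (3*(-4)*3)*f) - 1*(-32) = (6 - 36*f) + 32 = 38 - 36*f)
l(-197, -146) - z(186) = -146*(1 - 197*(-146)) - (38 - 36*186) = -146*(1 + 28762) - (38 - 6696) = -146*28763 - 1*(-6658) = -4199398 + 6658 = -4192740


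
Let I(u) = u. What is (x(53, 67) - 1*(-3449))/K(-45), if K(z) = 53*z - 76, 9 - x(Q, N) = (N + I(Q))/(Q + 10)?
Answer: -72578/51681 ≈ -1.4043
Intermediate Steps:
x(Q, N) = 9 - (N + Q)/(10 + Q) (x(Q, N) = 9 - (N + Q)/(Q + 10) = 9 - (N + Q)/(10 + Q))
K(z) = -76 + 53*z
(x(53, 67) - 1*(-3449))/K(-45) = ((90 - 1*67 + 8*53)/(10 + 53) - 1*(-3449))/(-76 + 53*(-45)) = ((90 - 67 + 424)/63 + 3449)/(-76 - 2385) = ((1/63)*447 + 3449)/(-2461) = (149/21 + 3449)*(-1/2461) = (72578/21)*(-1/2461) = -72578/51681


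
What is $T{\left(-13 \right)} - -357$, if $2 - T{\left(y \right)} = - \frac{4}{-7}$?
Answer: $\frac{2509}{7} \approx 358.43$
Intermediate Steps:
$T{\left(y \right)} = \frac{10}{7}$ ($T{\left(y \right)} = 2 - - \frac{4}{-7} = 2 - \left(-4\right) \left(- \frac{1}{7}\right) = 2 - \frac{4}{7} = \frac{10}{7}$)
$T{\left(-13 \right)} - -357 = \frac{10}{7} - -357 = \frac{10}{7} + 357 = \frac{2509}{7}$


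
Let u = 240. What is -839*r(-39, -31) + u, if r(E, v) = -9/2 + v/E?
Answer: 261191/78 ≈ 3348.6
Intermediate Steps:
r(E, v) = -9/2 + v/E (r(E, v) = -9*½ + v/E = -9/2 + v/E)
-839*r(-39, -31) + u = -839*(-9/2 - 31/(-39)) + 240 = -839*(-9/2 - 31*(-1/39)) + 240 = -839*(-9/2 + 31/39) + 240 = -839*(-289/78) + 240 = 242471/78 + 240 = 261191/78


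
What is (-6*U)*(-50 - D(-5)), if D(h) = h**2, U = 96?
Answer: 43200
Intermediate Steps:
(-6*U)*(-50 - D(-5)) = (-6*96)*(-50 - 1*(-5)**2) = -576*(-50 - 1*25) = -576*(-50 - 25) = -576*(-75) = 43200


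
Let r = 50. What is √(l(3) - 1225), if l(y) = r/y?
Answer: 5*I*√435/3 ≈ 34.761*I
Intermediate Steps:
l(y) = 50/y
√(l(3) - 1225) = √(50/3 - 1225) = √(-3625/3) = 5*I*√435/3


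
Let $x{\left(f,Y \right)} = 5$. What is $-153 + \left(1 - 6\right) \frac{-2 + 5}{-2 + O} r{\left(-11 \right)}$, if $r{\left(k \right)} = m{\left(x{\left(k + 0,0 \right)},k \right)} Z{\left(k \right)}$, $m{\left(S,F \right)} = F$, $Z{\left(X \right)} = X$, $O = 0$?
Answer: $\frac{1509}{2} \approx 754.5$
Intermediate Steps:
$r{\left(k \right)} = k^{2}$ ($r{\left(k \right)} = k k = k^{2}$)
$-153 + \left(1 - 6\right) \frac{-2 + 5}{-2 + O} r{\left(-11 \right)} = -153 + \left(1 - 6\right) \frac{-2 + 5}{-2 + 0} \left(-11\right)^{2} = -153 + - 5 \frac{3}{-2} \cdot 121 = -153 + - 5 \cdot 3 \left(- \frac{1}{2}\right) 121 = -153 + \left(-5\right) \left(- \frac{3}{2}\right) 121 = -153 + \frac{15}{2} \cdot 121 = -153 + \frac{1815}{2} = \frac{1509}{2}$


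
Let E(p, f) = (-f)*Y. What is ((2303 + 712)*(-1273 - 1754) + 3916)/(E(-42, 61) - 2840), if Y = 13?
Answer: 9122489/3633 ≈ 2511.0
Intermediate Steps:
E(p, f) = -13*f (E(p, f) = -f*13 = -13*f)
((2303 + 712)*(-1273 - 1754) + 3916)/(E(-42, 61) - 2840) = ((2303 + 712)*(-1273 - 1754) + 3916)/(-13*61 - 2840) = (3015*(-3027) + 3916)/(-793 - 2840) = (-9126405 + 3916)/(-3633) = -9122489*(-1/3633) = 9122489/3633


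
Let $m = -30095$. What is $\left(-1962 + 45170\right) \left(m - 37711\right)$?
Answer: $-2929761648$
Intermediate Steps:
$\left(-1962 + 45170\right) \left(m - 37711\right) = \left(-1962 + 45170\right) \left(-30095 - 37711\right) = 43208 \left(-67806\right) = -2929761648$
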